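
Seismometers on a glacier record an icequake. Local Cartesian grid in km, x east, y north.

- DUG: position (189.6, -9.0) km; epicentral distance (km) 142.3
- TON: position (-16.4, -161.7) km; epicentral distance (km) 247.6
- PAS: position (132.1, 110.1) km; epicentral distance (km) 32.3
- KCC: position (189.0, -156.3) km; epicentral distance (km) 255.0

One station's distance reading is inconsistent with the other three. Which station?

Solve using three stations at a time. Using DUG, TON, KCC (subtract circle equations pairwise → linear system) gives (x, y) ≈ (71.2, 69.8).
Distances from that point to each station vs reported:
  DUG: calculated 142.2 vs reported 142.3 → residual 0.1 km
  TON: calculated 247.5 vs reported 247.6 → residual 0.1 km
  PAS: calculated 73.0 vs reported 32.3 → residual 40.7 km
  KCC: calculated 254.9 vs reported 255.0 → residual 0.1 km
DUG, TON, KCC are mutually consistent (residuals ≈ 0); PAS is off by 40.7 km.

PAS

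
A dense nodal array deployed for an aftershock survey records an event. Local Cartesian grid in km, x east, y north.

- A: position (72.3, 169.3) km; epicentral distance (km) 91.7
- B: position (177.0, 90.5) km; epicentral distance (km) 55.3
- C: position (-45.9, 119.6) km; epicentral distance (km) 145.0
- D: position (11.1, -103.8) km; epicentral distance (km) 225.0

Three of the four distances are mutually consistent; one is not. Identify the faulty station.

C

Solve using three stations at a time. Using A, B, D (subtract circle equations pairwise → linear system) gives (x, y) ≈ (121.8, 92.1).
Distances from that point to each station vs reported:
  A: calculated 91.7 vs reported 91.7 → residual 0.0 km
  B: calculated 55.3 vs reported 55.3 → residual 0.0 km
  C: calculated 169.9 vs reported 145.0 → residual 24.9 km
  D: calculated 225.0 vs reported 225.0 → residual 0.0 km
A, B, D are mutually consistent (residuals ≈ 0); C is off by 24.9 km.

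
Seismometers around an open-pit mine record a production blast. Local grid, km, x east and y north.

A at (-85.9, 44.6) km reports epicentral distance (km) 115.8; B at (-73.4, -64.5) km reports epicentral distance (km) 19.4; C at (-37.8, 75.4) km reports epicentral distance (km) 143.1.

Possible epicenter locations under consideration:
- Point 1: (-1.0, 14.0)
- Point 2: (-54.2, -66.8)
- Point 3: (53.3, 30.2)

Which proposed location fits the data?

Point 2

For each candidate, compare |candidate − station| to the reported distance:
Point 1: residuals A 25.6, B 87.4, C 71.5 → max 87.4 km
Point 2: residuals A 0.0, B 0.1, C 0.0 → max 0.1 km
Point 3: residuals A 24.1, B 138.8, C 41.4 → max 138.8 km
Only Point 2 has all residuals ≈ 0.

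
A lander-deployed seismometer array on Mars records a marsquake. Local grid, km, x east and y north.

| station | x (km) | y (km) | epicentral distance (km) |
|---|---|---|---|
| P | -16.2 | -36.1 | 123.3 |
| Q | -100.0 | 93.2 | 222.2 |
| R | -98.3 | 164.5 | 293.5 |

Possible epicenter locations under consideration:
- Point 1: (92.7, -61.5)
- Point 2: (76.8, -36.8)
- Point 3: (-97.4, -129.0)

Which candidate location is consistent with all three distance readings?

Point 3

For each candidate, compare |candidate − station| to the reported distance:
Point 1: residuals P 11.5, Q 24.9, R 2.4 → max 24.9 km
Point 2: residuals P 30.3, Q 2.8, R 26.7 → max 30.3 km
Point 3: residuals P 0.1, Q 0.0, R 0.0 → max 0.1 km
Only Point 3 has all residuals ≈ 0.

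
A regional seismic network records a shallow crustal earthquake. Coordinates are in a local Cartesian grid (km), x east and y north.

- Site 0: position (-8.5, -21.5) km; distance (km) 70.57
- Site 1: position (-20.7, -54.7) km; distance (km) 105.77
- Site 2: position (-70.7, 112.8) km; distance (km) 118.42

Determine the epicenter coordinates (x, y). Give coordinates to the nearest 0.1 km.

Circle about each station: (x + 8.5)² + (y + 21.5)² = 70.57²; (x + 20.7)² + (y + 54.7)² = 105.77²; (x + 70.7)² + (y − 112.8)² = 118.42².
Subtracting the Site 0 equation from the Site 1 and Site 2 equations removes the quadratic terms:
-24.4 x − 66.4 y = -3321.09
-124.4 x + 268.6 y = 8144.66
Solving the 2×2 system: x ≈ 23.7, y ≈ 41.3 km.

23.7 km east, 41.3 km north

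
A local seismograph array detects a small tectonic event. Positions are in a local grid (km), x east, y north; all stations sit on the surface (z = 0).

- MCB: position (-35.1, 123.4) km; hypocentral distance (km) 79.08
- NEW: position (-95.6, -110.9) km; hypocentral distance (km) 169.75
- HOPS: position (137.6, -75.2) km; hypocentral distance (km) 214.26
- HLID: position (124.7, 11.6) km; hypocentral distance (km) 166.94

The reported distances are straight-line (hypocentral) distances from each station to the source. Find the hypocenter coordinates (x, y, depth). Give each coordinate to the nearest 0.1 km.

(-37.1, 47.1, 20.7)

Each station gives a sphere (x−x_i)² + (y−y_i)² + z² = d_i² (stations at z=0).
Subtracting the MCB sphere from NEW and HOPS: z² cancels, leaving linear equations in x and y:
-121.0 x − 468.6 y = -17582.82
345.4 x − 397.2 y = -31524.47
Solving: x ≈ -37.103, y ≈ 47.103 km (keep extra digits for the depth step; rounded: -37.1, 47.1).
Then from the MCB sphere: z² = 79.08² − (x + 35.1)² − (y − 123.4)² with x = -37.103, y = 47.103, so z ≈ 20.698 ≈ 20.7 km.
Check against HLID (with the unrounded solution): distance 166.94 ≈ 166.94 km. ✓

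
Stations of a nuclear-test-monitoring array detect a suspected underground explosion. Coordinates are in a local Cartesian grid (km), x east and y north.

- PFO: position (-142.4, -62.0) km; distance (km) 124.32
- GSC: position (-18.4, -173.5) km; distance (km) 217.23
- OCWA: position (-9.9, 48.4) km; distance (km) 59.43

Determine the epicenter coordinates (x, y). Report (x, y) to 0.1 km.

Circle about each station: (x + 142.4)² + (y + 62.0)² = 124.32²; (x + 18.4)² + (y + 173.5)² = 217.23²; (x + 9.9)² + (y − 48.4)² = 59.43².
Subtracting the PFO equation from the GSC and OCWA equations removes the quadratic terms:
248.0 x − 223.0 y = -25414.36
265.0 x + 220.8 y = -9757.65
Solving the 2×2 system: x ≈ -68.4, y ≈ 37.9 km.

x ≈ -68.4 km, y ≈ 37.9 km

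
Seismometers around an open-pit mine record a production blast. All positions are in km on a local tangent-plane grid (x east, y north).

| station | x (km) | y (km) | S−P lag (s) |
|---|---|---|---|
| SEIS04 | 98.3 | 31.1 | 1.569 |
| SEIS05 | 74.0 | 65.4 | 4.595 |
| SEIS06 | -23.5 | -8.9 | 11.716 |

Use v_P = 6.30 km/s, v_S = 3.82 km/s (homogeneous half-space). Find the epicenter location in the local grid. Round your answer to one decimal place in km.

Distance from S−P lag: d = Δt · v_P v_S / (v_P − v_S) = Δt · (6.30·3.82)/(6.30−3.82) ≈ 9.7040·Δt.
So d_SEIS04 = 15.23, d_SEIS05 = 44.59, d_SEIS06 = 113.69 km.
Circle about each station: (x − 98.3)² + (y − 31.1)² = 15.23²; (x − 74.0)² + (y − 65.4)² = 44.59²; (x + 23.5)² + (y + 8.9)² = 113.69².
Subtracting the SEIS04 equation from the SEIS05 and SEIS06 equations removes the quadratic terms:
-48.6 x + 68.6 y = -2633.26
-243.6 x − 80.0 y = -22692.10
Solving the 2×2 system: x ≈ 85.8, y ≈ 22.4 km.

(85.8, 22.4)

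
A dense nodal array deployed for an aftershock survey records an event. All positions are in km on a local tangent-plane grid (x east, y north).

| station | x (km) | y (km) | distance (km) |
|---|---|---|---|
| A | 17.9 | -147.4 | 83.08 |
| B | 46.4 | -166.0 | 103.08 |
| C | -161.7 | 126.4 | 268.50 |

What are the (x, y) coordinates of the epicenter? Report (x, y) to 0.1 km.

26.8 km east, -64.8 km north

Circle about each station: (x − 17.9)² + (y + 147.4)² = 83.08²; (x − 46.4)² + (y + 166.0)² = 103.08²; (x + 161.7)² + (y − 126.4)² = 268.50².
Subtracting pairs of circle equations eliminates x²+y² and gives linear equations (the radical axes):
57.0 x − 37.2 y = 3938.59
-359.2 x + 547.6 y = -45113.28
Solving the 2×2 system: x ≈ 26.8, y ≈ -64.8 km.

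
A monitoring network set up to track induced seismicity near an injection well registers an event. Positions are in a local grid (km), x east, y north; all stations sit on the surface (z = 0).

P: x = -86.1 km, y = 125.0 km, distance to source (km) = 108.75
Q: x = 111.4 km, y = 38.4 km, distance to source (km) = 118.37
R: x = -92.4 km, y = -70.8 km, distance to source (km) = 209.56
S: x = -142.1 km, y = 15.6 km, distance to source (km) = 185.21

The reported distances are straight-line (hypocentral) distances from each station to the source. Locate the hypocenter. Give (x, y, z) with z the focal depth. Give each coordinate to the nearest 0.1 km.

Each station gives a sphere (x−x_i)² + (y−y_i)² + z² = d_i² (stations at z=0).
Subtracting the P sphere from Q and R: z² cancels, leaving linear equations in x and y:
395.0 x − 173.2 y = -11338.58
-12.6 x − 391.6 y = -41576.64
Solving: x ≈ 17.600, y ≈ 105.605 km (keep extra digits for the depth step; rounded: 17.6, 105.6).
Then from the P sphere: z² = 108.75² − (x + 86.1)² − (y − 125.0)² with x = 17.600, y = 105.605, so z ≈ 26.395 ≈ 26.4 km.

(17.6, 105.6, 26.4)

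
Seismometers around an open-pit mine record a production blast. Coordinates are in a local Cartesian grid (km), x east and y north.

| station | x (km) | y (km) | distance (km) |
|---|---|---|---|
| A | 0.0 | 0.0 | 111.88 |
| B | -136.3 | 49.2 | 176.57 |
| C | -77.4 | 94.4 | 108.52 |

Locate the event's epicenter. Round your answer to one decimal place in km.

x ≈ 30.3 km, y ≈ 107.7 km

Circle about each station: x² + y² = 111.88²; (x + 136.3)² + (y − 49.2)² = 176.57²; (x + 77.4)² + (y − 94.4)² = 108.52².
Subtracting pairs of circle equations eliminates x²+y² and gives linear equations (the radical axes):
-272.6 x + 98.4 y = 2338.50
-154.8 x + 188.8 y = 15642.66
Solving the 2×2 system: x ≈ 30.3, y ≈ 107.7 km.
Check against A (with the unrounded x, y): √(x²+y²) = 111.87 ≈ 111.88 km. ✓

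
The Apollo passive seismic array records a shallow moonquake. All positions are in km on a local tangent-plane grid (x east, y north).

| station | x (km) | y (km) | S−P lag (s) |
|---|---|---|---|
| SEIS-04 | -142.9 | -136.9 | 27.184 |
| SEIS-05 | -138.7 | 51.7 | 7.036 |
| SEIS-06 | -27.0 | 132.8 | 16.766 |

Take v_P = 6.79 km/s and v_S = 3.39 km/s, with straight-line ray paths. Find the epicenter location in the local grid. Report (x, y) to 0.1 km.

(-92.5, 40.1)

Distance from S−P lag: d = Δt · v_P v_S / (v_P − v_S) = Δt · (6.79·3.39)/(6.79−3.39) ≈ 6.7700·Δt.
So d_SEIS-04 = 184.04, d_SEIS-05 = 47.63, d_SEIS-06 = 113.51 km.
Circle about each station: (x + 142.9)² + (y + 136.9)² = 184.04²; (x + 138.7)² + (y − 51.7)² = 47.63²; (x + 27.0)² + (y − 132.8)² = 113.51².
Subtracting the SEIS-04 equation from the SEIS-05 and SEIS-06 equations removes the quadratic terms:
8.4 x + 377.2 y = 14350.66
231.8 x + 539.4 y = 189.02
Solving the 2×2 system: x ≈ -92.5, y ≈ 40.1 km.
Check against SEIS-04 (with the unrounded x, y): √((x + 142.9)²+(y + 136.9)²) = 184.04 ≈ 184.04 km. ✓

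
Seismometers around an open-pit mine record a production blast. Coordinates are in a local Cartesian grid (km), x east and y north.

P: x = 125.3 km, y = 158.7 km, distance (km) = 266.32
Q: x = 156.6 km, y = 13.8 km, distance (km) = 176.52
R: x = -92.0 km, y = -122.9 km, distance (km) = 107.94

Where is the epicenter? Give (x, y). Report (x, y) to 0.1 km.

(7.0, -79.9)

Circle about each station: (x − 125.3)² + (y − 158.7)² = 266.32²; (x − 156.6)² + (y − 13.8)² = 176.52²; (x + 92.0)² + (y + 122.9)² = 107.94².
Subtracting the P equation from the Q and R equations removes the quadratic terms:
62.6 x − 289.8 y = 23595.25
-434.6 x − 563.2 y = 41957.93
Solving the 2×2 system: x ≈ 7.0, y ≈ -79.9 km.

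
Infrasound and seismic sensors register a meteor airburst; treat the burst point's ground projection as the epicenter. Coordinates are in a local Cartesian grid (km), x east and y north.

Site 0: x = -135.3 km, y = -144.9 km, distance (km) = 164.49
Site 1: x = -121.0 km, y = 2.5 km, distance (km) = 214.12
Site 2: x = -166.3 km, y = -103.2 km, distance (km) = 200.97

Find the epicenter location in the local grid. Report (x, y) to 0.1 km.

x ≈ 29.1 km, y ≈ -150.2 km

Circle about each station: (x + 135.3)² + (y + 144.9)² = 164.49²; (x + 121.0)² + (y − 2.5)² = 214.12²; (x + 166.3)² + (y + 103.2)² = 200.97².
Subtracting the Site 0 equation from the Site 1 and Site 2 equations removes the quadratic terms:
28.6 x + 294.8 y = -43445.26
-62.0 x + 83.4 y = -14328.15
Solving the 2×2 system: x ≈ 29.1, y ≈ -150.2 km.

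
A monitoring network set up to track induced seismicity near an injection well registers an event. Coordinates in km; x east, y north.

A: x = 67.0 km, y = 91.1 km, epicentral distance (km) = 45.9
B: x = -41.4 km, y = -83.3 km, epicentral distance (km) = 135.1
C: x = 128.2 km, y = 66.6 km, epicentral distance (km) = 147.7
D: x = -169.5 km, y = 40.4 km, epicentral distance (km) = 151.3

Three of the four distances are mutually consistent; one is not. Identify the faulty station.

A

Solve using three stations at a time. Using B, C, D (subtract circle equations pairwise → linear system) gives (x, y) ≈ (-18.5, 49.8).
Distances from that point to each station vs reported:
  A: calculated 95.0 vs reported 45.9 → residual 49.1 km
  B: calculated 135.1 vs reported 135.1 → residual 0.0 km
  C: calculated 147.7 vs reported 147.7 → residual 0.0 km
  D: calculated 151.3 vs reported 151.3 → residual 0.0 km
B, C, D are mutually consistent (residuals ≈ 0); A is off by 49.1 km.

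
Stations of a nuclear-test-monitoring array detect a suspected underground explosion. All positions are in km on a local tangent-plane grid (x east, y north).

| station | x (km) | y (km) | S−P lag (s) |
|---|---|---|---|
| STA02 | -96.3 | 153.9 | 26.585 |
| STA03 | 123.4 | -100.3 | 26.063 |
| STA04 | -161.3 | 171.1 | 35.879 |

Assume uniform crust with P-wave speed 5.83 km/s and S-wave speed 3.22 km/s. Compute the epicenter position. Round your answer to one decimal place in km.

Distance from S−P lag: d = Δt · v_P v_S / (v_P − v_S) = Δt · (5.83·3.22)/(5.83−3.22) ≈ 7.1926·Δt.
So d_STA02 = 191.21, d_STA03 = 187.46, d_STA04 = 258.06 km.
Circle about each station: (x + 96.3)² + (y − 153.9)² = 191.21²; (x − 123.4)² + (y + 100.3)² = 187.46²; (x + 161.3)² + (y − 171.1)² = 258.06².
Subtracting the STA02 equation from the STA03 and STA04 equations removes the quadratic terms:
439.4 x − 508.4 y = -6251.24
-130.0 x + 34.4 y = -7699.70
Solving the 2×2 system: x ≈ 81.0, y ≈ 82.3 km.

81.0 km east, 82.3 km north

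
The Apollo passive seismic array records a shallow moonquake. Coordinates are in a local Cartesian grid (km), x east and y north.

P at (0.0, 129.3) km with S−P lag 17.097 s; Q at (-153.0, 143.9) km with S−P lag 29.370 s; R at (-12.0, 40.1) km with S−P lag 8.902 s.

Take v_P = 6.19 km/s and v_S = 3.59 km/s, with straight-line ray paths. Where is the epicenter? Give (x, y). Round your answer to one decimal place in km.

Distance from S−P lag: d = Δt · v_P v_S / (v_P − v_S) = Δt · (6.19·3.59)/(6.19−3.59) ≈ 8.5470·Δt.
So d_P = 146.13, d_Q = 251.02, d_R = 76.09 km.
Circle about each station: x² + (y − 129.3)² = 146.13²; (x + 153.0)² + (y − 143.9)² = 251.02²; (x + 12.0)² + (y − 40.1)² = 76.09².
Subtracting the P equation from the Q and R equations removes the quadratic terms:
-306.0 x + 29.2 y = -14259.34
-24.0 x − 178.4 y = 597.81
Solving the 2×2 system: x ≈ 45.7, y ≈ -9.5 km.

x ≈ 45.7 km, y ≈ -9.5 km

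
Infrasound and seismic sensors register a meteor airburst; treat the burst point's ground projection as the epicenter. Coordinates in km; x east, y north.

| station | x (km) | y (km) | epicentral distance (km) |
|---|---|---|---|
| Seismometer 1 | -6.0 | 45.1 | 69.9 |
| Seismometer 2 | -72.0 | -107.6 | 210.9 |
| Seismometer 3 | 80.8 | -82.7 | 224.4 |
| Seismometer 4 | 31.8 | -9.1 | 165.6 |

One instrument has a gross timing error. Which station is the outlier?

Solve using three stations at a time. Using Seismometer 1, Seismometer 2, Seismometer 3 (subtract circle equations pairwise → linear system) gives (x, y) ≈ (-46.9, 101.8).
Distances from that point to each station vs reported:
  Seismometer 1: calculated 69.9 vs reported 69.9 → residual 0.0 km
  Seismometer 2: calculated 210.9 vs reported 210.9 → residual 0.0 km
  Seismometer 3: calculated 224.4 vs reported 224.4 → residual 0.0 km
  Seismometer 4: calculated 136.0 vs reported 165.6 → residual 29.6 km
Seismometer 1, Seismometer 2, Seismometer 3 are mutually consistent (residuals ≈ 0); Seismometer 4 is off by 29.6 km.

Seismometer 4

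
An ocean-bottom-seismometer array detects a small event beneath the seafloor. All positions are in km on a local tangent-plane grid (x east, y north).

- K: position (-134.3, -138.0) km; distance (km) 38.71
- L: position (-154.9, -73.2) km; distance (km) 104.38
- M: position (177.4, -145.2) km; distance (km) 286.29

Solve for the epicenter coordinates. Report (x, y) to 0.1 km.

Circle about each station: (x + 134.3)² + (y + 138.0)² = 38.71²; (x + 154.9)² + (y + 73.2)² = 104.38²; (x − 177.4)² + (y + 145.2)² = 286.29².
Subtracting pairs of circle equations eliminates x²+y² and gives linear equations (the radical axes):
-41.2 x + 129.6 y = -17124.96
623.4 x − 14.4 y = -64990.19
Solving the 2×2 system: x ≈ -108.1, y ≈ -166.5 km.

(-108.1, -166.5)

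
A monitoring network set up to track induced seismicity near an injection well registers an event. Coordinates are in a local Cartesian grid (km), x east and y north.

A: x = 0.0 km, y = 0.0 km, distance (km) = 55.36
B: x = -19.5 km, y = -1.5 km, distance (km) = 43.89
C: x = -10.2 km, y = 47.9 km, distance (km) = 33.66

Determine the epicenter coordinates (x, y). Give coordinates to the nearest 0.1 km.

Circle about each station: x² + y² = 55.36²; (x + 19.5)² + (y + 1.5)² = 43.89²; (x + 10.2)² + (y − 47.9)² = 33.66².
Subtracting the A equation from the B and C equations removes the quadratic terms:
-39.0 x − 3.0 y = 1520.90
-20.4 x + 95.8 y = 4330.18
Solving the 2×2 system: x ≈ -41.8, y ≈ 36.3 km.

-41.8 km east, 36.3 km north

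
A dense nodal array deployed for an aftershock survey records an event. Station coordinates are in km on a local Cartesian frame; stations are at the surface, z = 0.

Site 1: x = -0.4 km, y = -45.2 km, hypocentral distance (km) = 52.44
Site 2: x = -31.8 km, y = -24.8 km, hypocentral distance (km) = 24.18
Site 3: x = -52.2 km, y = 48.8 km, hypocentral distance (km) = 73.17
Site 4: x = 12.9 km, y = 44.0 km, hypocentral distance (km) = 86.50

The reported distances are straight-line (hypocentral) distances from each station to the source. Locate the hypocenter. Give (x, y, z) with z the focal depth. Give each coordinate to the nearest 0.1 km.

Each station gives a sphere (x−x_i)² + (y−y_i)² + z² = d_i² (stations at z=0).
Subtracting the Site 1 sphere from Site 2 and Site 3: z² cancels, leaving linear equations in x and y:
-62.8 x + 40.8 y = 1748.36
-103.6 x + 188.0 y = 459.18
Solving: x ≈ -40.894, y ≈ -20.093 km (keep extra digits for the depth step; rounded: -40.9, -20.1).
Then from the Site 1 sphere: z² = 52.44² − (x + 0.4)² − (y + 45.2)² with x = -40.894, y = -20.093, so z ≈ 21.905 ≈ 21.9 km.

x ≈ -40.9 km, y ≈ -20.1 km, depth ≈ 21.9 km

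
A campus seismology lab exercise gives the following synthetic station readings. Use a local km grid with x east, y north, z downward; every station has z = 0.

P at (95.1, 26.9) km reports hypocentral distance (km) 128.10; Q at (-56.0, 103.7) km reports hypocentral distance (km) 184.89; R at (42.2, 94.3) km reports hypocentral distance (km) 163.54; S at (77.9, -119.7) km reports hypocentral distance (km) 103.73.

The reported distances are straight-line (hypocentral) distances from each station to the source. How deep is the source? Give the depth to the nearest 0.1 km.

z ≈ 55.2 km

Each station gives a sphere (x−x_i)² + (y−y_i)² + z² = d_i² (stations at z=0).
Subtracting the P sphere from Q and R: z² cancels, leaving linear equations in x and y:
-302.2 x + 153.6 y = -13652.63
-105.8 x + 134.8 y = -9430.01
Solving: x ≈ 16.006, y ≈ -57.393 km (keep extra digits for the depth step; rounded: 16.0, -57.4).
Then from the P sphere: z² = 128.10² − (x − 95.1)² − (y − 26.9)² with x = 16.006, y = -57.393, so z ≈ 55.213 ≈ 55.2 km.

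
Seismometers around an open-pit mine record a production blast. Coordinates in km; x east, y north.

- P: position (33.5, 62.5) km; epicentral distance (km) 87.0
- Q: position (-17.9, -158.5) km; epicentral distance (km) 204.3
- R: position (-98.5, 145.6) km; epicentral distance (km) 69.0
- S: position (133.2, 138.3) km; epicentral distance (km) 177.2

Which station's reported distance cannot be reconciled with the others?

Q

Solve using three stations at a time. Using P, R, S (subtract circle equations pairwise → linear system) gives (x, y) ≈ (-41.2, 107.1).
Distances from that point to each station vs reported:
  P: calculated 87.0 vs reported 87.0 → residual 0.0 km
  Q: calculated 266.6 vs reported 204.3 → residual 62.3 km
  R: calculated 69.0 vs reported 69.0 → residual 0.0 km
  S: calculated 177.2 vs reported 177.2 → residual 0.0 km
P, R, S are mutually consistent (residuals ≈ 0); Q is off by 62.3 km.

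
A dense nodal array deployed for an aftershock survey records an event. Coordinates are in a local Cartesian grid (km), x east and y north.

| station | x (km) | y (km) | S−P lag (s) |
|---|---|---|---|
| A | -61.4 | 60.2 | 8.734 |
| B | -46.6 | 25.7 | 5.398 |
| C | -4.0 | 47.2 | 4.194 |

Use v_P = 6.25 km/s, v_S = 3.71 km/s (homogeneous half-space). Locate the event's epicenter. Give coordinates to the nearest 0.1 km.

Distance from S−P lag: d = Δt · v_P v_S / (v_P − v_S) = Δt · (6.25·3.71)/(6.25−3.71) ≈ 9.1289·Δt.
So d_A = 79.73, d_B = 49.28, d_C = 38.29 km.
Circle about each station: (x + 61.4)² + (y − 60.2)² = 79.73²; (x + 46.6)² + (y − 25.7)² = 49.28²; (x + 4.0)² + (y − 47.2)² = 38.29².
Subtracting pairs of circle equations eliminates x²+y² and gives linear equations (the radical axes):
29.6 x − 69.0 y = -633.60
114.8 x − 26.0 y = -259.41
Solving the 2×2 system: x ≈ -0.2, y ≈ 9.1 km.
Check against A (with the unrounded x, y): √((x + 61.4)²+(y − 60.2)²) = 79.73 ≈ 79.73 km. ✓

x ≈ -0.2 km, y ≈ 9.1 km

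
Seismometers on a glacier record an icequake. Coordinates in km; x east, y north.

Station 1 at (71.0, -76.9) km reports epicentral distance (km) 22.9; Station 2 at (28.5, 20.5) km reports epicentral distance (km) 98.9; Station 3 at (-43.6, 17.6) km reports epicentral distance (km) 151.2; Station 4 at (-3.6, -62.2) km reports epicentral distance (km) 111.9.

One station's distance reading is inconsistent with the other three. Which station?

Solve using three stations at a time. Using Station 1, Station 2, Station 3 (subtract circle equations pairwise → linear system) gives (x, y) ≈ (86.3, -59.8).
Distances from that point to each station vs reported:
  Station 1: calculated 23.0 vs reported 22.9 → residual 0.1 km
  Station 2: calculated 98.9 vs reported 98.9 → residual 0.0 km
  Station 3: calculated 151.2 vs reported 151.2 → residual 0.0 km
  Station 4: calculated 90.0 vs reported 111.9 → residual 21.9 km
Station 1, Station 2, Station 3 are mutually consistent (residuals ≈ 0); Station 4 is off by 21.9 km.

Station 4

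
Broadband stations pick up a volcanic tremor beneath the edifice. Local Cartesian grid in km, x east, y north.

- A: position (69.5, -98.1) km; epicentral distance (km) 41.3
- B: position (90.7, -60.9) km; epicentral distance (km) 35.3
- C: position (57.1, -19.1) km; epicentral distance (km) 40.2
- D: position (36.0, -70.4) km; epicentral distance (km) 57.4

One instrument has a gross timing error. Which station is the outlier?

D

Solve using three stations at a time. Using A, B, C (subtract circle equations pairwise → linear system) gives (x, y) ≈ (55.4, -59.3).
Distances from that point to each station vs reported:
  A: calculated 41.3 vs reported 41.3 → residual 0.0 km
  B: calculated 35.3 vs reported 35.3 → residual 0.0 km
  C: calculated 40.2 vs reported 40.2 → residual 0.0 km
  D: calculated 22.4 vs reported 57.4 → residual 35.0 km
A, B, C are mutually consistent (residuals ≈ 0); D is off by 35.0 km.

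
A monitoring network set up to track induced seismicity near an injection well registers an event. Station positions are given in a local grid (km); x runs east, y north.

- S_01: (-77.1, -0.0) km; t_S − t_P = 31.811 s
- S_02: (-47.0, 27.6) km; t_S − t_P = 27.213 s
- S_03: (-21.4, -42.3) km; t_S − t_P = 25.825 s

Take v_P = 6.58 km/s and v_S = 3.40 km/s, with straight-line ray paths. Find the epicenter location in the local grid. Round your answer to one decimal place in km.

Distance from S−P lag: d = Δt · v_P v_S / (v_P − v_S) = Δt · (6.58·3.40)/(6.58−3.40) ≈ 7.0352·Δt.
So d_S_01 = 223.80, d_S_02 = 191.45, d_S_03 = 181.68 km.
Circle about each station: (x + 77.1)² + y² = 223.80²; (x + 47.0)² + (y − 27.6)² = 191.45²; (x + 21.4)² + (y + 42.3)² = 181.68².
Subtracting the S_01 equation from the S_02 and S_03 equations removes the quadratic terms:
60.2 x + 55.2 y = 10459.69
111.4 x − 84.6 y = 13381.66
Solving the 2×2 system: x ≈ 144.4, y ≈ 32.0 km.
Check against S_01 (with the unrounded x, y): √((x + 77.1)²+y²) = 223.81 ≈ 223.80 km. ✓

(144.4, 32.0)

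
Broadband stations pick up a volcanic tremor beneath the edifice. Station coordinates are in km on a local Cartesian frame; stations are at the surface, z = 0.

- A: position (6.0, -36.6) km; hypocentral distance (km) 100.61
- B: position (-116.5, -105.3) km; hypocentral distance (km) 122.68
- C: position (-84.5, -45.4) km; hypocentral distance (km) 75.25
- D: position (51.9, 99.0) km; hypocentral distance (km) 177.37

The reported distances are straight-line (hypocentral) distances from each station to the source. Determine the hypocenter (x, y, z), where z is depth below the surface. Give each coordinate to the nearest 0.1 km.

Each station gives a sphere (x−x_i)² + (y−y_i)² + z² = d_i² (stations at z=0).
Subtracting the A sphere from B and C: z² cancels, leaving linear equations in x and y:
-245.0 x − 137.4 y = 18356.77
-181.0 x − 17.6 y = 12285.66
Solving: x ≈ -66.398, y ≈ -15.206 km (keep extra digits for the depth step; rounded: -66.4, -15.2).
Then from the A sphere: z² = 100.61² − (x − 6.0)² − (y + 36.6)² with x = -66.398, y = -15.206, so z ≈ 66.507 ≈ 66.5 km.
Check against D (with the unrounded solution): distance 177.37 ≈ 177.37 km. ✓

x ≈ -66.4 km, y ≈ -15.2 km, depth ≈ 66.5 km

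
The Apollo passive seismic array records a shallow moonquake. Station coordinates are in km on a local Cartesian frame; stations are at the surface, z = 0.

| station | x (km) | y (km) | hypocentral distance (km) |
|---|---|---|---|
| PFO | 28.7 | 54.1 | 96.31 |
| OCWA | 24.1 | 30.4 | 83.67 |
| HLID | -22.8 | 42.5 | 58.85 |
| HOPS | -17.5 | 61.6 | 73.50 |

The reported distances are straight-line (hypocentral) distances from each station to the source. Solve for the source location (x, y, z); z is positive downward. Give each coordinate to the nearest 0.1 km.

x ≈ -44.4 km, y ≈ 8.0 km, depth ≈ 42.5 km

Each station gives a sphere (x−x_i)² + (y−y_i)² + z² = d_i² (stations at z=0).
Subtracting the PFO sphere from OCWA and HLID: z² cancels, leaving linear equations in x and y:
-9.2 x − 47.4 y = 29.42
-103.0 x − 23.2 y = 4387.88
Solving: x ≈ -44.402, y ≈ 7.998 km (keep extra digits for the depth step; rounded: -44.4, 8.0).
Then from the PFO sphere: z² = 96.31² − (x − 28.7)² − (y − 54.1)² with x = -44.402, y = 7.998, so z ≈ 42.501 ≈ 42.5 km.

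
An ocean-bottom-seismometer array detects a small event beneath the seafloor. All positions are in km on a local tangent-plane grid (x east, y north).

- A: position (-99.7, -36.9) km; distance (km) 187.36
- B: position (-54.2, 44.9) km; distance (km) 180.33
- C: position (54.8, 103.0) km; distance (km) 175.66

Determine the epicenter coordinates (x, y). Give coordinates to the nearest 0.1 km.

Circle about each station: (x + 99.7)² + (y + 36.9)² = 187.36²; (x + 54.2)² + (y − 44.9)² = 180.33²; (x − 54.8)² + (y − 103.0)² = 175.66².
Subtracting pairs of circle equations eliminates x²+y² and gives linear equations (the radical axes):
91.0 x + 163.6 y = -3763.19
309.0 x + 279.8 y = 6557.67
Solving the 2×2 system: x ≈ 84.7, y ≈ -70.1 km.

(84.7, -70.1)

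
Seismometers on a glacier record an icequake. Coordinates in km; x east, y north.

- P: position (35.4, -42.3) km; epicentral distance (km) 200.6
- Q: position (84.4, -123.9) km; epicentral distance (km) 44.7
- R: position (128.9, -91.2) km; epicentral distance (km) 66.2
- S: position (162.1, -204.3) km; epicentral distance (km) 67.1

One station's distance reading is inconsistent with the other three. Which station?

Solve using three stations at a time. Using Q, R, S (subtract circle equations pairwise → linear system) gives (x, y) ≈ (115.5, -156.0).
Distances from that point to each station vs reported:
  P: calculated 139.1 vs reported 200.6 → residual 61.5 km
  Q: calculated 44.7 vs reported 44.7 → residual 0.0 km
  R: calculated 66.2 vs reported 66.2 → residual 0.0 km
  S: calculated 67.1 vs reported 67.1 → residual 0.0 km
Q, R, S are mutually consistent (residuals ≈ 0); P is off by 61.5 km.

P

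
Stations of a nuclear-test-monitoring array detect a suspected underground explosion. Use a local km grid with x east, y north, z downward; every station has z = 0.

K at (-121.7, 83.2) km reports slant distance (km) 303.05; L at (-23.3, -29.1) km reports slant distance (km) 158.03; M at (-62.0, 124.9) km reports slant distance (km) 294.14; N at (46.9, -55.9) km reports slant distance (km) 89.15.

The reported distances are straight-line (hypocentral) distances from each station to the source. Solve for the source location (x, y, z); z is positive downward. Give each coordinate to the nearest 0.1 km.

(105.5, -114.7, 32.5)

Each station gives a sphere (x−x_i)² + (y−y_i)² + z² = d_i² (stations at z=0).
Subtracting the K sphere from L and M: z² cancels, leaving linear equations in x and y:
196.8 x − 224.6 y = 46522.39
119.4 x + 83.4 y = 3031.84
Solving: x ≈ 105.503, y ≈ -114.690 km (keep extra digits for the depth step; rounded: 105.5, -114.7).
Then from the K sphere: z² = 303.05² − (x + 121.7)² − (y − 83.2)² with x = 105.503, y = -114.690, so z ≈ 32.521 ≈ 32.5 km.
Check against N (with the unrounded solution): distance 89.15 ≈ 89.15 km. ✓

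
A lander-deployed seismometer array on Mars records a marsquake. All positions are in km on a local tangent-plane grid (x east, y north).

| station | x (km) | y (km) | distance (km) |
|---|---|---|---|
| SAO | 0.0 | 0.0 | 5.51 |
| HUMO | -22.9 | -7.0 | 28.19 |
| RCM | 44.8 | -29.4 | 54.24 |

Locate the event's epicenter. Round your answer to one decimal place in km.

2.7 km east, 4.8 km north

Circle about each station: x² + y² = 5.51²; (x + 22.9)² + (y + 7.0)² = 28.19²; (x − 44.8)² + (y + 29.4)² = 54.24².
Subtracting the SAO equation from the HUMO and RCM equations removes the quadratic terms:
-45.8 x − 14.0 y = -190.91
89.6 x − 58.8 y = -40.22
Solving the 2×2 system: x ≈ 2.7, y ≈ 4.8 km.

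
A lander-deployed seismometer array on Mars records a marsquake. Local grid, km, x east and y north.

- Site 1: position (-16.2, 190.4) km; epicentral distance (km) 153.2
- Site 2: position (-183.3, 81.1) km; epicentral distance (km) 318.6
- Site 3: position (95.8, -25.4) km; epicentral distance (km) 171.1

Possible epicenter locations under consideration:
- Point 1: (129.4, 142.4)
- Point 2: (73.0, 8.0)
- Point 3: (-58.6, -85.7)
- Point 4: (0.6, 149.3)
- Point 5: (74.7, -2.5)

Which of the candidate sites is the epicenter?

For each candidate, compare |candidate − station| to the reported distance:
Point 1: residuals Site 1 0.1, Site 2 0.1, Site 3 0.0 → max 0.1 km
Point 2: residuals Site 1 49.8, Site 2 52.1, Site 3 130.7 → max 130.7 km
Point 3: residuals Site 1 126.1, Site 2 110.3, Site 3 5.3 → max 126.1 km
Point 4: residuals Site 1 108.8, Site 2 122.5, Site 3 27.9 → max 122.5 km
Point 5: residuals Site 1 60.0, Site 2 47.4, Site 3 140.0 → max 140.0 km
Only Point 1 has all residuals ≈ 0.

Point 1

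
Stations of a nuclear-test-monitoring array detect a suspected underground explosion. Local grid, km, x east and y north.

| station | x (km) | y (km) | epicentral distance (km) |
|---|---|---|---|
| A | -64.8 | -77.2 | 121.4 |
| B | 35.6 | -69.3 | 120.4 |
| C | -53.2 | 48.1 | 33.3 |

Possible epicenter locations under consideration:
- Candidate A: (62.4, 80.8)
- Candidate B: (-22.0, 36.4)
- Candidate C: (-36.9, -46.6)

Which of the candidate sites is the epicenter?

For each candidate, compare |candidate − station| to the reported distance:
Candidate A: residuals A 81.4, B 32.1, C 86.8 → max 86.8 km
Candidate B: residuals A 0.0, B 0.0, C 0.0 → max 0.0 km
Candidate C: residuals A 80.0, B 44.4, C 62.8 → max 80.0 km
Only Candidate B has all residuals ≈ 0.

Candidate B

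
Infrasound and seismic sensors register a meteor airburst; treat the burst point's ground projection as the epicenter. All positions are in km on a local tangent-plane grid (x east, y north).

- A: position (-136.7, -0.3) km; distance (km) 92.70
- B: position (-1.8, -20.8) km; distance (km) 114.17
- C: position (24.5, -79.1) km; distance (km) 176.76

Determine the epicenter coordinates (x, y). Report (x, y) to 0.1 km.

Circle about each station: (x + 136.7)² + (y + 0.3)² = 92.70²; (x + 1.8)² + (y + 20.8)² = 114.17²; (x − 24.5)² + (y + 79.1)² = 176.76².
Subtracting pairs of circle equations eliminates x²+y² and gives linear equations (the radical axes):
269.8 x − 41.0 y = -22692.60
322.4 x − 157.6 y = -34480.73
Solving the 2×2 system: x ≈ -73.8, y ≈ 67.8 km.

x ≈ -73.8 km, y ≈ 67.8 km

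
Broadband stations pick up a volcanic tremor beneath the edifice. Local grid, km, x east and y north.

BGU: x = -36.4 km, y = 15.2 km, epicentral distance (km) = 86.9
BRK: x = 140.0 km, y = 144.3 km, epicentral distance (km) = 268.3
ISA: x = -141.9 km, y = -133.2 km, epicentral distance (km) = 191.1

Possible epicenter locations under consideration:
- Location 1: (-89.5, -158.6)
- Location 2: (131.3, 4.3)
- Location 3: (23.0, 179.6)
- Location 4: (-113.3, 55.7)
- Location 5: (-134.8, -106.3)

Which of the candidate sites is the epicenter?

For each candidate, compare |candidate − station| to the reported distance:
Location 1: residuals BGU 94.8, BRK 111.7, ISA 132.9 → max 132.9 km
Location 2: residuals BGU 81.2, BRK 128.0, ISA 114.8 → max 128.0 km
Location 3: residuals BGU 87.9, BRK 146.1, ISA 162.5 → max 162.5 km
Location 4: residuals BGU 0.0, BRK 0.0, ISA 0.0 → max 0.0 km
Location 5: residuals BGU 69.4, BRK 103.6, ISA 163.3 → max 163.3 km
Only Location 4 has all residuals ≈ 0.

Location 4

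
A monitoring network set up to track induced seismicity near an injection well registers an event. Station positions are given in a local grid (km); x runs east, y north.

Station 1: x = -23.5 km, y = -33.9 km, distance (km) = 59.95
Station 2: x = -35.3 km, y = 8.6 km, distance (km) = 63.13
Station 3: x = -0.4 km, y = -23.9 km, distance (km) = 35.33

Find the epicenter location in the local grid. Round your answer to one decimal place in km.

27.0 km east, -1.6 km north

Circle about each station: (x + 23.5)² + (y + 33.9)² = 59.95²; (x + 35.3)² + (y − 8.6)² = 63.13²; (x + 0.4)² + (y + 23.9)² = 35.33².
Subtracting the Station 1 equation from the Station 2 and Station 3 equations removes the quadratic terms:
-23.6 x + 85.0 y = -772.80
46.2 x + 20.0 y = 1215.70
Solving the 2×2 system: x ≈ 27.0, y ≈ -1.6 km.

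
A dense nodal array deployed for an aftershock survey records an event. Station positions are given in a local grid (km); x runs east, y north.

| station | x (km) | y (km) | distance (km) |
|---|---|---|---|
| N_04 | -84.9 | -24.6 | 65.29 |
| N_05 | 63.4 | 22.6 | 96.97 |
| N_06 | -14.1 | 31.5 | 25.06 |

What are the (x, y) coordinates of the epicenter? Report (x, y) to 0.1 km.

Circle about each station: (x + 84.9)² + (y + 24.6)² = 65.29²; (x − 63.4)² + (y − 22.6)² = 96.97²; (x + 14.1)² + (y − 31.5)² = 25.06².
Subtracting the N_04 equation from the N_05 and N_06 equations removes the quadratic terms:
296.6 x + 94.4 y = -8423.25
141.6 x + 112.2 y = -2987.33
Solving the 2×2 system: x ≈ -33.3, y ≈ 15.4 km.

-33.3 km east, 15.4 km north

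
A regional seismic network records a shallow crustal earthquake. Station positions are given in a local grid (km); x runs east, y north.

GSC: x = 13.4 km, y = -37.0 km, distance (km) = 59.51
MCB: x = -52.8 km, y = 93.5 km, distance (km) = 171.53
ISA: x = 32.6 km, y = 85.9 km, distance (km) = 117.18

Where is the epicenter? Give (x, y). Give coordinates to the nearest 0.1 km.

Circle about each station: (x − 13.4)² + (y + 37.0)² = 59.51²; (x + 52.8)² + (y − 93.5)² = 171.53²; (x − 32.6)² + (y − 85.9)² = 117.18².
Subtracting the GSC equation from the MCB and ISA equations removes the quadratic terms:
-132.4 x + 261.0 y = -15899.57
38.4 x + 245.8 y = -3296.70
Solving the 2×2 system: x ≈ 71.6, y ≈ -24.6 km.
Check against GSC (with the unrounded x, y): √((x − 13.4)²+(y + 37.0)²) = 59.51 ≈ 59.51 km. ✓

x ≈ 71.6 km, y ≈ -24.6 km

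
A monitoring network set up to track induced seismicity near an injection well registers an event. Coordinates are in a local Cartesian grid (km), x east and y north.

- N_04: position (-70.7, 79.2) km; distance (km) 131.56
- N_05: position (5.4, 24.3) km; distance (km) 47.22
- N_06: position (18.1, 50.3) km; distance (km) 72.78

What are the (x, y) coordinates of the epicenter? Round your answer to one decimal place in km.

Circle about each station: (x + 70.7)² + (y − 79.2)² = 131.56²; (x − 5.4)² + (y − 24.3)² = 47.22²; (x − 18.1)² + (y − 50.3)² = 72.78².
Subtracting the N_04 equation from the N_05 and N_06 equations removes the quadratic terms:
152.2 x − 109.8 y = 4426.83
177.6 x − 57.8 y = 3597.68
Solving the 2×2 system: x ≈ 13.0, y ≈ -22.3 km.
Check against N_04 (with the unrounded x, y): √((x + 70.7)²+(y − 79.2)²) = 131.56 ≈ 131.56 km. ✓

(13.0, -22.3)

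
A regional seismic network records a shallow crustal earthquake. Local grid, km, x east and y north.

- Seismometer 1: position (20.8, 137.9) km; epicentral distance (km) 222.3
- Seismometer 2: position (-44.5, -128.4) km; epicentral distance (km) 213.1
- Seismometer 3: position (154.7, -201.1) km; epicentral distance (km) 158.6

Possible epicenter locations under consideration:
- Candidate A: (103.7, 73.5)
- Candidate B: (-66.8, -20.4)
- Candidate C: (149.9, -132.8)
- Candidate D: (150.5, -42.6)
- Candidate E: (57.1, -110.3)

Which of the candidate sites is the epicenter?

Candidate D

For each candidate, compare |candidate − station| to the reported distance:
Candidate A: residuals Seismometer 1 117.3, Seismometer 2 37.4, Seismometer 3 120.7 → max 120.7 km
Candidate B: residuals Seismometer 1 41.4, Seismometer 2 102.8, Seismometer 3 127.3 → max 127.3 km
Candidate C: residuals Seismometer 1 77.6, Seismometer 2 18.7, Seismometer 3 90.1 → max 90.1 km
Candidate D: residuals Seismometer 1 0.0, Seismometer 2 0.1, Seismometer 3 0.0 → max 0.1 km
Candidate E: residuals Seismometer 1 28.5, Seismometer 2 109.9, Seismometer 3 25.3 → max 109.9 km
Only Candidate D has all residuals ≈ 0.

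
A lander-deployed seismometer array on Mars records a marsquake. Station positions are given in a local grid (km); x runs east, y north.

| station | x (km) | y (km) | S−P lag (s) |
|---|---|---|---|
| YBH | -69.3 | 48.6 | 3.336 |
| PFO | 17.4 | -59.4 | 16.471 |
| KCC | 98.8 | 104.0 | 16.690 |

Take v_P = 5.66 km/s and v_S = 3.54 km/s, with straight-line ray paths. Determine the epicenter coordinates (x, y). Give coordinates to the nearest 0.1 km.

Distance from S−P lag: d = Δt · v_P v_S / (v_P − v_S) = Δt · (5.66·3.54)/(5.66−3.54) ≈ 9.4511·Δt.
So d_YBH = 31.53, d_PFO = 155.67, d_KCC = 157.74 km.
Circle about each station: (x + 69.3)² + (y − 48.6)² = 31.53²; (x − 17.4)² + (y + 59.4)² = 155.67²; (x − 98.8)² + (y − 104.0)² = 157.74².
Subtracting pairs of circle equations eliminates x²+y² and gives linear equations (the radical axes):
173.4 x − 216.0 y = -26572.34
336.2 x + 110.8 y = -10474.78
Solving the 2×2 system: x ≈ -56.7, y ≈ 77.5 km.
Check against YBH (with the unrounded x, y): √((x + 69.3)²+(y − 48.6)²) = 31.53 ≈ 31.53 km. ✓

(-56.7, 77.5)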